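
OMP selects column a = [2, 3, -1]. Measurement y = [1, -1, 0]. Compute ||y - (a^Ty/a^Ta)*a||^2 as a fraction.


a^T a = 14.
a^T y = -1.
coeff = -1/14 = -1/14.
||r||^2 = 27/14.

27/14


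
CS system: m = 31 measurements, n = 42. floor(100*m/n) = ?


100*m/n = 100*31/42 ≈ 73.8095.
floor = 73.

73


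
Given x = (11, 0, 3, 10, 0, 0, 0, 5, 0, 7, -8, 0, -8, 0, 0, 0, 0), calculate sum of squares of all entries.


Non-zero entries: [(0, 11), (2, 3), (3, 10), (7, 5), (9, 7), (10, -8), (12, -8)]
Squares: [121, 9, 100, 25, 49, 64, 64]
||x||_2^2 = sum = 432.

432


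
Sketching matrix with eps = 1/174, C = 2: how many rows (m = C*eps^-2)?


1/eps = 174.
(1/eps)^2 = 30276.
m = 2*30276 = 60552.

60552


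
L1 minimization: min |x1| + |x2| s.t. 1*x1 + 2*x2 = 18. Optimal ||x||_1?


Axis intercepts:
  x1 = 18, x2 = 0: L1 = 18
  x1 = 0, x2 = 9: L1 = 9
x* = (0, 9)
||x*||_1 = 9.

9


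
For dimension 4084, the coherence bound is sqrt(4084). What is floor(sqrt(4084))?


63^2 = 3969 <= 4084 < 4096 = 64^2, so 63 <= sqrt(4084) < 64.
floor(sqrt(4084)) = 63.

63


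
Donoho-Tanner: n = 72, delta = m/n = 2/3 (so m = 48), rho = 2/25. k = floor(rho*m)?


m = 2/3*72 = 48.
rho = 2/25.
rho*m = 2/25*48 = 3.84.
k = floor(3.84) = 3.

3


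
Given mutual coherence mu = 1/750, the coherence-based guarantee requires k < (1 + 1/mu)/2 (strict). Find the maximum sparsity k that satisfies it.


1/mu = 750.
1 + 1/mu = 751.
(1 + 1/mu)/2 = 375.5 is not an integer, so k_max = floor(375.5) = 375.

375


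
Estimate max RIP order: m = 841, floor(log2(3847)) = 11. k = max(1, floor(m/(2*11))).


floor(log2(3847)) = 11.
2*11 = 22.
m/(2*floor(log2(n))) = 841/22 ≈ 38.2273.
floor = 38.
k = max(1, 38) = 38.

38


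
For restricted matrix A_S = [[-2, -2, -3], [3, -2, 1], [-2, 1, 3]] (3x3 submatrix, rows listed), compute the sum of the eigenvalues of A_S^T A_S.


Sum of eigenvalues of A_S^T A_S = trace(A_S^T A_S) = sum of squared column norms of A_S.
A_S^T A_S diagonal: [17, 9, 19].
trace = 17 + 9 + 19 = 45.

45


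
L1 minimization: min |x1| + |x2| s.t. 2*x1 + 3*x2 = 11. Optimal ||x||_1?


Axis intercepts:
  x1 = 11/2, x2 = 0: L1 = 11/2
  x1 = 0, x2 = 11/3: L1 = 11/3
x* = (0, 11/3)
||x*||_1 = 11/3.

11/3


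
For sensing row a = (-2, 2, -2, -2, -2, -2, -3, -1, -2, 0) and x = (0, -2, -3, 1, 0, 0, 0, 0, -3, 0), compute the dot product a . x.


Non-zero terms: ['2*-2', '-2*-3', '-2*1', '-2*-3']
Products: [-4, 6, -2, 6]
y = sum = 6.

6


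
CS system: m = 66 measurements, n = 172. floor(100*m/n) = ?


100*m/n = 100*66/172 ≈ 38.3721.
floor = 38.

38


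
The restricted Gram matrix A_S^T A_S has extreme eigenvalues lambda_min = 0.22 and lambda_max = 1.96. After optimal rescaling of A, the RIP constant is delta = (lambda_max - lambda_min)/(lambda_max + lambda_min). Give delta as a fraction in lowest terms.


lambda_max - lambda_min = 1.96 - 0.22 = 1.74.
lambda_max + lambda_min = 1.96 + 0.22 = 2.18.
delta = 1.74/2.18 = 174/218 = 87/109.

87/109


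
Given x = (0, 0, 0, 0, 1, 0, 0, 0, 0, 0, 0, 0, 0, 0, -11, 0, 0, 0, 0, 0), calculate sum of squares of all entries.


Non-zero entries: [(4, 1), (14, -11)]
Squares: [1, 121]
||x||_2^2 = sum = 122.

122


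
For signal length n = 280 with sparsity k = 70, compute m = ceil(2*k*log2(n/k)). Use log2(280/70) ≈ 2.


log2(n/k) = log2(280/70) ≈ 2.
2*k*log2(n/k) ≈ 2*70*2 = 280.
m = ceil(280) = 280.

280


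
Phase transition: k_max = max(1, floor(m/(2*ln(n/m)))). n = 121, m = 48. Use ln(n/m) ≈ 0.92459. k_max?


n/m = 121/48.
ln(n/m) ≈ 0.92459.
2*ln(n/m) ≈ 1.84918.
m/(2*ln(n/m)) ≈ 48/1.84918 ≈ 25.9575.
floor = 25.
k_max = max(1, 25) = 25.

25


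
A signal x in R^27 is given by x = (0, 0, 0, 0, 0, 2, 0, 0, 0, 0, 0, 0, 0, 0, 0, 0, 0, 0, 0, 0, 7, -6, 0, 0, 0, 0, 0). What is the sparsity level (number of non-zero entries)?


Non-zero positions: [5, 20, 21].
Sparsity = 3.

3


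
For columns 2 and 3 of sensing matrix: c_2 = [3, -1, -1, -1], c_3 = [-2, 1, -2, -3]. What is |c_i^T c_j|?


Inner product: 3*-2 + -1*1 + -1*-2 + -1*-3
Products: [-6, -1, 2, 3]
Sum = -2.
|dot| = 2.

2


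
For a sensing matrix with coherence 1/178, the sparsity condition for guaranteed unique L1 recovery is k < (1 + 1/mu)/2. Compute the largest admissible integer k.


1/mu = 178.
1 + 1/mu = 179.
(1 + 1/mu)/2 = 89.5 is not an integer, so k_max = floor(89.5) = 89.

89


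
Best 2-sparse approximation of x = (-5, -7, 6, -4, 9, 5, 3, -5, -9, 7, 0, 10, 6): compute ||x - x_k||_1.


Sorted |x_i| descending: [10, 9, 9, 7, 7, 6, 6, 5, 5, 5, 4, 3, 0]
Keep top 2: [10, 9]
Tail entries: [9, 7, 7, 6, 6, 5, 5, 5, 4, 3, 0]
L1 error = sum of tail = 57.

57


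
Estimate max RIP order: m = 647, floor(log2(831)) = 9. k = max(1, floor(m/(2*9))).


floor(log2(831)) = 9.
2*9 = 18.
m/(2*floor(log2(n))) = 647/18 ≈ 35.9444.
floor = 35.
k = max(1, 35) = 35.

35


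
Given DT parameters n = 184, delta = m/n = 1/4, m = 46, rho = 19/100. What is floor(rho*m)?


m = 1/4*184 = 46.
rho = 19/100.
rho*m = 19/100*46 = 8.74.
k = floor(8.74) = 8.

8


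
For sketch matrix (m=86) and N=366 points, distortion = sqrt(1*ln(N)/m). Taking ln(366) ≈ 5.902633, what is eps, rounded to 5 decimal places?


ln(366) ≈ 5.902633.
1*ln(N)/m ≈ 1*5.902633/86 ≈ 0.06863527.
eps = sqrt(0.06863527) ≈ 0.2619833 ≈ 0.26198.

0.26198


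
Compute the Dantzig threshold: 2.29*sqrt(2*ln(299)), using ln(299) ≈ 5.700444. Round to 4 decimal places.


ln(299) ≈ 5.700444.
2*ln(n) ≈ 11.400888.
sqrt(2*ln(n)) ≈ sqrt(11.400888) ≈ 3.37652.
threshold ≈ 2.29*3.37652 = 7.7322308 ≈ 7.7322.

7.7322


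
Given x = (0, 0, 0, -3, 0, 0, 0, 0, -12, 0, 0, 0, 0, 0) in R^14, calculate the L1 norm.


Non-zero entries: [(3, -3), (8, -12)]
Absolute values: [3, 12]
||x||_1 = sum = 15.

15


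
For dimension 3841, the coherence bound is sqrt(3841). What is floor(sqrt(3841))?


61^2 = 3721 <= 3841 < 3844 = 62^2, so 61 <= sqrt(3841) < 62.
floor(sqrt(3841)) = 61.

61


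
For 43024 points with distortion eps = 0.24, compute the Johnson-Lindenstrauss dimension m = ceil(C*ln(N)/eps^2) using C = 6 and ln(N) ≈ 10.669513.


ln(43024) ≈ 10.669513.
eps^2 = 0.24^2 = 0.0576.
C*ln(N)/eps^2 ≈ 6*10.669513/0.0576 ≈ 1111.4076.
m = ceil(1111.4076) = 1112.

1112


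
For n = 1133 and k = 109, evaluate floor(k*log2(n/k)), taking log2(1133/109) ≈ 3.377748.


log2(n/k) = log2(1133/109) ≈ 3.377748.
k*log2(n/k) ≈ 109*3.377748 = 368.174532.
floor(368.174532) = 368.

368


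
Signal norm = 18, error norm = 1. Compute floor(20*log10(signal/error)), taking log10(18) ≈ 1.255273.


||x||/||e|| = 18/1 = 18.
log10(18) ≈ 1.255273.
20*log10(||x||/||e||) ≈ 20*1.255273 = 25.10546.
floor(25.10546) = 25.

25


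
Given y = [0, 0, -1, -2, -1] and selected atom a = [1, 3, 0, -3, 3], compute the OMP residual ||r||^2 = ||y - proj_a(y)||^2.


a^T a = 28.
a^T y = 3.
coeff = 3/28 = 3/28.
||r||^2 = 159/28.

159/28


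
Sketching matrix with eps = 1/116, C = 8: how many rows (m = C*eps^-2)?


1/eps = 116.
(1/eps)^2 = 13456.
m = 8*13456 = 107648.

107648


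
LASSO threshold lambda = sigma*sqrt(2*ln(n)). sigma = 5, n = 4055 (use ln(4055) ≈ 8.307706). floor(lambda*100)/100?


ln(4055) ≈ 8.307706.
2*ln(n) ≈ 16.615412.
sqrt(2*ln(n)) ≈ sqrt(16.615412) ≈ 4.076201.
lambda ≈ 5*4.076201 = 20.381005.
floor(lambda*100)/100 = 20.38.

20.38


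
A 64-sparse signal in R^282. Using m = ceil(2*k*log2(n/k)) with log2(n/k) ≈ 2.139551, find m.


log2(n/k) = log2(282/64) ≈ 2.139551.
2*k*log2(n/k) ≈ 2*64*2.139551 = 273.862528.
m = ceil(273.862528) = 274.

274


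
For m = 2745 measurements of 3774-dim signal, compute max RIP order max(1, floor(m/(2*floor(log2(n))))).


floor(log2(3774)) = 11.
2*11 = 22.
m/(2*floor(log2(n))) = 2745/22 ≈ 124.7727.
floor = 124.
k = max(1, 124) = 124.

124


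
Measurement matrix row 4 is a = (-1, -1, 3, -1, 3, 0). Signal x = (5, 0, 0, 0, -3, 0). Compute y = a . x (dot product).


Non-zero terms: ['-1*5', '3*-3']
Products: [-5, -9]
y = sum = -14.

-14


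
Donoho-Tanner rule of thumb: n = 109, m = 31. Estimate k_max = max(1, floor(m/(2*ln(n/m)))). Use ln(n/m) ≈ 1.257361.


n/m = 109/31.
ln(n/m) ≈ 1.257361.
2*ln(n/m) ≈ 2.514722.
m/(2*ln(n/m)) ≈ 31/2.514722 ≈ 12.3274.
floor = 12.
k_max = max(1, 12) = 12.

12


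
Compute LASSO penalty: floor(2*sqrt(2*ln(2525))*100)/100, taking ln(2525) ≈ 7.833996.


ln(2525) ≈ 7.833996.
2*ln(n) ≈ 15.667992.
sqrt(2*ln(n)) ≈ sqrt(15.667992) ≈ 3.958281.
lambda ≈ 2*3.958281 = 7.916562.
floor(lambda*100)/100 = 7.91.

7.91


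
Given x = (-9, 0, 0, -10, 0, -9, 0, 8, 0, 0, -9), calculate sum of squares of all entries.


Non-zero entries: [(0, -9), (3, -10), (5, -9), (7, 8), (10, -9)]
Squares: [81, 100, 81, 64, 81]
||x||_2^2 = sum = 407.

407


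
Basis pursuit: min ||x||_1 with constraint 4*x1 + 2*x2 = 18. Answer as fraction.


Axis intercepts:
  x1 = 9/2, x2 = 0: L1 = 9/2
  x1 = 0, x2 = 9: L1 = 9
x* = (9/2, 0)
||x*||_1 = 9/2.

9/2


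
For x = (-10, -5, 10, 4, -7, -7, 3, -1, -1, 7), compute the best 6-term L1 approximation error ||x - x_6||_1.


Sorted |x_i| descending: [10, 10, 7, 7, 7, 5, 4, 3, 1, 1]
Keep top 6: [10, 10, 7, 7, 7, 5]
Tail entries: [4, 3, 1, 1]
L1 error = sum of tail = 9.

9


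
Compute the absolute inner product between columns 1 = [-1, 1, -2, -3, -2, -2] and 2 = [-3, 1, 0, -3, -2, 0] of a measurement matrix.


Inner product: -1*-3 + 1*1 + -2*0 + -3*-3 + -2*-2 + -2*0
Products: [3, 1, 0, 9, 4, 0]
Sum = 17.
|dot| = 17.

17


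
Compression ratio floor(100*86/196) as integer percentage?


100*m/n = 100*86/196 ≈ 43.8776.
floor = 43.

43


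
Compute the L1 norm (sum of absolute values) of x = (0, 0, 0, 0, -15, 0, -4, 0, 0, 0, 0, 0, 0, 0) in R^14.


Non-zero entries: [(4, -15), (6, -4)]
Absolute values: [15, 4]
||x||_1 = sum = 19.

19


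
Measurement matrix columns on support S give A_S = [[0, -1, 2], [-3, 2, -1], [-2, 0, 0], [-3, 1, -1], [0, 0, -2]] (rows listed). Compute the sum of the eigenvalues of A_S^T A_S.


Sum of eigenvalues of A_S^T A_S = trace(A_S^T A_S) = sum of squared column norms of A_S.
A_S^T A_S diagonal: [22, 6, 10].
trace = 22 + 6 + 10 = 38.

38


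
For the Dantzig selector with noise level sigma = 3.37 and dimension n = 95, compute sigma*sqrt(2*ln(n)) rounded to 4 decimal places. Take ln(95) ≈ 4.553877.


ln(95) ≈ 4.553877.
2*ln(n) ≈ 9.107754.
sqrt(2*ln(n)) ≈ sqrt(9.107754) ≈ 3.017906.
threshold ≈ 3.37*3.017906 = 10.17034322 ≈ 10.1703.

10.1703


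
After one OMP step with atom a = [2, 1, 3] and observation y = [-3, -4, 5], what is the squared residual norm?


a^T a = 14.
a^T y = 5.
coeff = 5/14 = 5/14.
||r||^2 = 675/14.

675/14


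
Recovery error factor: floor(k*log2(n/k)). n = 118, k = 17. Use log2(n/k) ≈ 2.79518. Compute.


log2(n/k) = log2(118/17) ≈ 2.79518.
k*log2(n/k) ≈ 17*2.79518 = 47.51806.
floor(47.51806) = 47.

47


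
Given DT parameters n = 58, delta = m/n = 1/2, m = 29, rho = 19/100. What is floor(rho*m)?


m = 1/2*58 = 29.
rho = 19/100.
rho*m = 19/100*29 = 5.51.
k = floor(5.51) = 5.

5


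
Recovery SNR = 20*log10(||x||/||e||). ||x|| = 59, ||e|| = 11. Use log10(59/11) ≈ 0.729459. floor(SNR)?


||x||/||e|| = 59/11.
log10(59/11) ≈ 0.729459.
20*log10(||x||/||e||) ≈ 20*0.729459 = 14.58918.
floor(14.58918) = 14.

14


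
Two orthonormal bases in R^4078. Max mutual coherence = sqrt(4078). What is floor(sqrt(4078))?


63^2 = 3969 <= 4078 < 4096 = 64^2, so 63 <= sqrt(4078) < 64.
floor(sqrt(4078)) = 63.

63


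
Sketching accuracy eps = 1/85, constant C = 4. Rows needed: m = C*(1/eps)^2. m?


1/eps = 85.
(1/eps)^2 = 7225.
m = 4*7225 = 28900.

28900


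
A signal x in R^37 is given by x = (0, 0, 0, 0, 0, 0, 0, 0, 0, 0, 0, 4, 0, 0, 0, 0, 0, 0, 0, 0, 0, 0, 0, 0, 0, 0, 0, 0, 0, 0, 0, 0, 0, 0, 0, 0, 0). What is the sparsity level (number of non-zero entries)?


Non-zero positions: [11].
Sparsity = 1.

1


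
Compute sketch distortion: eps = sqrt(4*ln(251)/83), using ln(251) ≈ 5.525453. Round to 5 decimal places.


ln(251) ≈ 5.525453.
4*ln(N)/m ≈ 4*5.525453/83 ≈ 0.26628689.
eps = sqrt(0.26628689) ≈ 0.5160299 ≈ 0.51603.

0.51603


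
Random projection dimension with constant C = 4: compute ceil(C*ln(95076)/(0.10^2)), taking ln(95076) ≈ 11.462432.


ln(95076) ≈ 11.462432.
eps^2 = 0.10^2 = 0.01.
C*ln(N)/eps^2 ≈ 4*11.462432/0.01 ≈ 4584.9728.
m = ceil(4584.9728) = 4585.

4585


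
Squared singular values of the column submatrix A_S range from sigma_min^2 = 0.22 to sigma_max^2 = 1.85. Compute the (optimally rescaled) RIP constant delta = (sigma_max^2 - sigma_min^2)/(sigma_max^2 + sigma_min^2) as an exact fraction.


lambda_max - lambda_min = 1.85 - 0.22 = 1.63.
lambda_max + lambda_min = 1.85 + 0.22 = 2.07.
delta = 1.63/2.07 = 163/207.

163/207


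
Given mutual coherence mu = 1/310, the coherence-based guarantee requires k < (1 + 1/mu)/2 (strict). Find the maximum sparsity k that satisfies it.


1/mu = 310.
1 + 1/mu = 311.
(1 + 1/mu)/2 = 155.5 is not an integer, so k_max = floor(155.5) = 155.

155


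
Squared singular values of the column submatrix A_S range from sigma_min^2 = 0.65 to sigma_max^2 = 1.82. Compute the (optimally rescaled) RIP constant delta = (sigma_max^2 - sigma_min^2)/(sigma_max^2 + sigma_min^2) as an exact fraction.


lambda_max - lambda_min = 1.82 - 0.65 = 1.17.
lambda_max + lambda_min = 1.82 + 0.65 = 2.47.
delta = 1.17/2.47 = 117/247 = 9/19.

9/19


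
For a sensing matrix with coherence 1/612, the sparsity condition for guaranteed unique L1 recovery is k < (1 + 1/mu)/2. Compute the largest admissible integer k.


1/mu = 612.
1 + 1/mu = 613.
(1 + 1/mu)/2 = 306.5 is not an integer, so k_max = floor(306.5) = 306.

306


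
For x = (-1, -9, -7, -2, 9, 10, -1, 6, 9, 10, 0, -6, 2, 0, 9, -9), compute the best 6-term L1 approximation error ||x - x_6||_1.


Sorted |x_i| descending: [10, 10, 9, 9, 9, 9, 9, 7, 6, 6, 2, 2, 1, 1, 0, 0]
Keep top 6: [10, 10, 9, 9, 9, 9]
Tail entries: [9, 7, 6, 6, 2, 2, 1, 1, 0, 0]
L1 error = sum of tail = 34.

34


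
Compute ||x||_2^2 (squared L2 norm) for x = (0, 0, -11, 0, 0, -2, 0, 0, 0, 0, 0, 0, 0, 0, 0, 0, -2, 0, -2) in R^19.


Non-zero entries: [(2, -11), (5, -2), (16, -2), (18, -2)]
Squares: [121, 4, 4, 4]
||x||_2^2 = sum = 133.

133


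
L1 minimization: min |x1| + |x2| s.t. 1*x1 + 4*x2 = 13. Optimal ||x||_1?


Axis intercepts:
  x1 = 13, x2 = 0: L1 = 13
  x1 = 0, x2 = 13/4: L1 = 13/4
x* = (0, 13/4)
||x*||_1 = 13/4.

13/4


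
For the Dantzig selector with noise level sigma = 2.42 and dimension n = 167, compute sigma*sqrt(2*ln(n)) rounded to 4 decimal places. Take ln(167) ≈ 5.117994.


ln(167) ≈ 5.117994.
2*ln(n) ≈ 10.235988.
sqrt(2*ln(n)) ≈ sqrt(10.235988) ≈ 3.199373.
threshold ≈ 2.42*3.199373 = 7.74248266 ≈ 7.7425.

7.7425


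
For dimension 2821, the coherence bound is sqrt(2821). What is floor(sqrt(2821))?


53^2 = 2809 <= 2821 < 2916 = 54^2, so 53 <= sqrt(2821) < 54.
floor(sqrt(2821)) = 53.

53


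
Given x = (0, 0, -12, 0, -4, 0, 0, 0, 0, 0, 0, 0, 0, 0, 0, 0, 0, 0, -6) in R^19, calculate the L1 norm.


Non-zero entries: [(2, -12), (4, -4), (18, -6)]
Absolute values: [12, 4, 6]
||x||_1 = sum = 22.

22


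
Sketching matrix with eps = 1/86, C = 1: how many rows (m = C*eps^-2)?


1/eps = 86.
(1/eps)^2 = 7396.
m = 1*7396 = 7396.

7396


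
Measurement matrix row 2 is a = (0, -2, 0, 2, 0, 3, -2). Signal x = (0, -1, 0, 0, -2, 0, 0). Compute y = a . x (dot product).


Non-zero terms: ['-2*-1', '0*-2']
Products: [2, 0]
y = sum = 2.

2


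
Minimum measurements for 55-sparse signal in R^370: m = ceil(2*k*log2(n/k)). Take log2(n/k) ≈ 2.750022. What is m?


log2(n/k) = log2(370/55) ≈ 2.750022.
2*k*log2(n/k) ≈ 2*55*2.750022 = 302.50242.
m = ceil(302.50242) = 303.

303


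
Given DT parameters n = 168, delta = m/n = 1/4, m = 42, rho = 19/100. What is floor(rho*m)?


m = 1/4*168 = 42.
rho = 19/100.
rho*m = 19/100*42 = 7.98.
k = floor(7.98) = 7.

7


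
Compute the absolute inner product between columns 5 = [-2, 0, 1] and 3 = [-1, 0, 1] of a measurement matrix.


Inner product: -2*-1 + 0*0 + 1*1
Products: [2, 0, 1]
Sum = 3.
|dot| = 3.

3


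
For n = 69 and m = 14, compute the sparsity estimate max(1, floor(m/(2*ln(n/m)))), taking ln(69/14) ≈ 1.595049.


n/m = 69/14.
ln(n/m) ≈ 1.595049.
2*ln(n/m) ≈ 3.190098.
m/(2*ln(n/m)) ≈ 14/3.190098 ≈ 4.3886.
floor = 4.
k_max = max(1, 4) = 4.

4


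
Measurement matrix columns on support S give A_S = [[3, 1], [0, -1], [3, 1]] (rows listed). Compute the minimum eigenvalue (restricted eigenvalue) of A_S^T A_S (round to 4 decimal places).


A_S^T A_S = [[18, 6], [6, 3]].
trace = 21.
det = 18.
disc = trace^2 - 4*det = 441 - 4*18 = 369.
sqrt(369) ≈ 19.209373.
lam_min = (21 - sqrt(369))/2 ≈ (21 - 19.209373)/2 = 0.8953135 ≈ 0.8953.

0.8953


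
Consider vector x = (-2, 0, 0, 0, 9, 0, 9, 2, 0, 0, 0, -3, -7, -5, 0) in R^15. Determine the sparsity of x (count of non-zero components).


Non-zero positions: [0, 4, 6, 7, 11, 12, 13].
Sparsity = 7.

7


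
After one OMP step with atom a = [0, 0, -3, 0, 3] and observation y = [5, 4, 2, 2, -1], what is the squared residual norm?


a^T a = 18.
a^T y = -9.
coeff = -9/18 = -1/2.
||r||^2 = 91/2.

91/2


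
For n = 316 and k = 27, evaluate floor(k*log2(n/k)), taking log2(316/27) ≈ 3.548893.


log2(n/k) = log2(316/27) ≈ 3.548893.
k*log2(n/k) ≈ 27*3.548893 = 95.820111.
floor(95.820111) = 95.

95


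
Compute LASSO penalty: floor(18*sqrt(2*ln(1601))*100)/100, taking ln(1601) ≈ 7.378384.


ln(1601) ≈ 7.378384.
2*ln(n) ≈ 14.756768.
sqrt(2*ln(n)) ≈ sqrt(14.756768) ≈ 3.841454.
lambda ≈ 18*3.841454 = 69.146172.
floor(lambda*100)/100 = 69.14.

69.14


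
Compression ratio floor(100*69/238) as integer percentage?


100*m/n = 100*69/238 ≈ 28.9916.
floor = 28.

28


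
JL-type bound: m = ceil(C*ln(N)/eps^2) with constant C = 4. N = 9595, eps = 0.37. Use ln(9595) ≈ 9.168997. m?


ln(9595) ≈ 9.168997.
eps^2 = 0.37^2 = 0.1369.
C*ln(N)/eps^2 ≈ 4*9.168997/0.1369 ≈ 267.9035.
m = ceil(267.9035) = 268.

268


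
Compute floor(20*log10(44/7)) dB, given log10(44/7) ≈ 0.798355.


||x||/||e|| = 44/7.
log10(44/7) ≈ 0.798355.
20*log10(||x||/||e||) ≈ 20*0.798355 = 15.9671.
floor(15.9671) = 15.

15


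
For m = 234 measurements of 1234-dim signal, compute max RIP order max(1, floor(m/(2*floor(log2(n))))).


floor(log2(1234)) = 10.
2*10 = 20.
m/(2*floor(log2(n))) = 234/20 ≈ 11.7.
floor = 11.
k = max(1, 11) = 11.

11


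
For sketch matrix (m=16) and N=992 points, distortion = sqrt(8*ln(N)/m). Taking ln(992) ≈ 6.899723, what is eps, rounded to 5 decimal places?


ln(992) ≈ 6.899723.
8*ln(N)/m ≈ 8*6.899723/16 ≈ 3.4498615.
eps = sqrt(3.4498615) ≈ 1.8573803 ≈ 1.85738.

1.85738


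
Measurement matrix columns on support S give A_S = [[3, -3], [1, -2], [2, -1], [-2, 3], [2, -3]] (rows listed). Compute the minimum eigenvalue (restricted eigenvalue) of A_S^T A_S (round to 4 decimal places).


A_S^T A_S = [[22, -25], [-25, 32]].
trace = 54.
det = 79.
disc = trace^2 - 4*det = 2916 - 4*79 = 2600.
sqrt(2600) ≈ 50.990195.
lam_min = (54 - sqrt(2600))/2 ≈ (54 - 50.990195)/2 = 1.5049025 ≈ 1.5049.

1.5049


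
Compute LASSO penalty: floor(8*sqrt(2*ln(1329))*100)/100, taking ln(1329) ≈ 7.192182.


ln(1329) ≈ 7.192182.
2*ln(n) ≈ 14.384364.
sqrt(2*ln(n)) ≈ sqrt(14.384364) ≈ 3.792672.
lambda ≈ 8*3.792672 = 30.341376.
floor(lambda*100)/100 = 30.34.

30.34


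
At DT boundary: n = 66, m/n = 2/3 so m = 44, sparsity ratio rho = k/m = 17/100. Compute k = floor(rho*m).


m = 2/3*66 = 44.
rho = 17/100.
rho*m = 17/100*44 = 7.48.
k = floor(7.48) = 7.

7


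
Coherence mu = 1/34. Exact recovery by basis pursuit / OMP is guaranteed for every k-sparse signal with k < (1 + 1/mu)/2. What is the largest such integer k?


1/mu = 34.
1 + 1/mu = 35.
(1 + 1/mu)/2 = 17.5 is not an integer, so k_max = floor(17.5) = 17.

17


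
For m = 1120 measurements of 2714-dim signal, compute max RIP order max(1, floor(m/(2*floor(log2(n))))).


floor(log2(2714)) = 11.
2*11 = 22.
m/(2*floor(log2(n))) = 1120/22 ≈ 50.9091.
floor = 50.
k = max(1, 50) = 50.

50


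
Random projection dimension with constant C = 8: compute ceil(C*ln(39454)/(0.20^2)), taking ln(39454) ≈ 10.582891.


ln(39454) ≈ 10.582891.
eps^2 = 0.20^2 = 0.04.
C*ln(N)/eps^2 ≈ 8*10.582891/0.04 ≈ 2116.5782.
m = ceil(2116.5782) = 2117.

2117


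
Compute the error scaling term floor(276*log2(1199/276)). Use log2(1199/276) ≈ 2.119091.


log2(n/k) = log2(1199/276) ≈ 2.119091.
k*log2(n/k) ≈ 276*2.119091 = 584.869116.
floor(584.869116) = 584.

584


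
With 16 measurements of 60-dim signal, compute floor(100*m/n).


100*m/n = 100*16/60 ≈ 26.6667.
floor = 26.

26


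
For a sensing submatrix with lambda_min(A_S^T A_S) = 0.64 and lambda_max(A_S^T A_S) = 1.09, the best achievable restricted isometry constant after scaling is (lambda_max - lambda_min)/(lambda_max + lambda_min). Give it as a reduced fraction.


lambda_max - lambda_min = 1.09 - 0.64 = 0.45.
lambda_max + lambda_min = 1.09 + 0.64 = 1.73.
delta = 0.45/1.73 = 45/173.

45/173


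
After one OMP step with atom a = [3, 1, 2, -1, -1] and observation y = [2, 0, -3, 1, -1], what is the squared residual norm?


a^T a = 16.
a^T y = 0.
coeff = 0/16 = 0.
||r||^2 = 15.

15


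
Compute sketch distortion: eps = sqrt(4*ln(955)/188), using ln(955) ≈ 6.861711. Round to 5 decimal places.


ln(955) ≈ 6.861711.
4*ln(N)/m ≈ 4*6.861711/188 ≈ 0.14599385.
eps = sqrt(0.14599385) ≈ 0.3820914 ≈ 0.38209.

0.38209


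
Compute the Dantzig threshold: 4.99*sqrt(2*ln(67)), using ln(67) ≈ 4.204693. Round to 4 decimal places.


ln(67) ≈ 4.204693.
2*ln(n) ≈ 8.409386.
sqrt(2*ln(n)) ≈ sqrt(8.409386) ≈ 2.899894.
threshold ≈ 4.99*2.899894 = 14.47047106 ≈ 14.4705.

14.4705


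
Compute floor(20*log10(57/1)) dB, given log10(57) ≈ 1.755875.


||x||/||e|| = 57/1 = 57.
log10(57) ≈ 1.755875.
20*log10(||x||/||e||) ≈ 20*1.755875 = 35.1175.
floor(35.1175) = 35.

35


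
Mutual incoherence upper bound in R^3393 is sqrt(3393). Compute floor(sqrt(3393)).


58^2 = 3364 <= 3393 < 3481 = 59^2, so 58 <= sqrt(3393) < 59.
floor(sqrt(3393)) = 58.

58


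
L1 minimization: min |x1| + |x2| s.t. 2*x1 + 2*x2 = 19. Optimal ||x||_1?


Axis intercepts:
  x1 = 19/2, x2 = 0: L1 = 19/2
  x1 = 0, x2 = 19/2: L1 = 19/2
x* = (19/2, 0)
||x*||_1 = 19/2.

19/2


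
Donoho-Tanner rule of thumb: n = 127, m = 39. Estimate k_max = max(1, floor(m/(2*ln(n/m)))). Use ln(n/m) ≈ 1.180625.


n/m = 127/39.
ln(n/m) ≈ 1.180625.
2*ln(n/m) ≈ 2.36125.
m/(2*ln(n/m)) ≈ 39/2.36125 ≈ 16.5167.
floor = 16.
k_max = max(1, 16) = 16.

16


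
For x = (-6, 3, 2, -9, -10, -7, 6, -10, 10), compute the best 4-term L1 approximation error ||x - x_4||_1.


Sorted |x_i| descending: [10, 10, 10, 9, 7, 6, 6, 3, 2]
Keep top 4: [10, 10, 10, 9]
Tail entries: [7, 6, 6, 3, 2]
L1 error = sum of tail = 24.

24


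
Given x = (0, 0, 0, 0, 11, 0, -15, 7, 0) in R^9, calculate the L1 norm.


Non-zero entries: [(4, 11), (6, -15), (7, 7)]
Absolute values: [11, 15, 7]
||x||_1 = sum = 33.

33


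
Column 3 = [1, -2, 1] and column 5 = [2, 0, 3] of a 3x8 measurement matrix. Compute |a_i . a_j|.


Inner product: 1*2 + -2*0 + 1*3
Products: [2, 0, 3]
Sum = 5.
|dot| = 5.

5


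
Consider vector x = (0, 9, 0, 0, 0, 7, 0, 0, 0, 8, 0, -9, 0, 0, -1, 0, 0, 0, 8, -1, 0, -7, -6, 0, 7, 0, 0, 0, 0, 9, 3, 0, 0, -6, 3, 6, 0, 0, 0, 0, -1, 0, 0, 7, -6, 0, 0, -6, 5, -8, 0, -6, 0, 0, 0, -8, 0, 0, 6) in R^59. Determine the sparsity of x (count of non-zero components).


Non-zero positions: [1, 5, 9, 11, 14, 18, 19, 21, 22, 24, 29, 30, 33, 34, 35, 40, 43, 44, 47, 48, 49, 51, 55, 58].
Sparsity = 24.

24


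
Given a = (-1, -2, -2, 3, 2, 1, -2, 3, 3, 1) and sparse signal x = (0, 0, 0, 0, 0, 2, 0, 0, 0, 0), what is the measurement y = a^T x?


Non-zero terms: ['1*2']
Products: [2]
y = sum = 2.

2


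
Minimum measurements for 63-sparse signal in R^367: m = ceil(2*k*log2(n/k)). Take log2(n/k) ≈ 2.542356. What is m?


log2(n/k) = log2(367/63) ≈ 2.542356.
2*k*log2(n/k) ≈ 2*63*2.542356 = 320.336856.
m = ceil(320.336856) = 321.

321


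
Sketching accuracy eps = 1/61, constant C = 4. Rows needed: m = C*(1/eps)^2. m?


1/eps = 61.
(1/eps)^2 = 3721.
m = 4*3721 = 14884.

14884


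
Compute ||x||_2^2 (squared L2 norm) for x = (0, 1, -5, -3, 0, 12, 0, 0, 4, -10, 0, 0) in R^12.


Non-zero entries: [(1, 1), (2, -5), (3, -3), (5, 12), (8, 4), (9, -10)]
Squares: [1, 25, 9, 144, 16, 100]
||x||_2^2 = sum = 295.

295


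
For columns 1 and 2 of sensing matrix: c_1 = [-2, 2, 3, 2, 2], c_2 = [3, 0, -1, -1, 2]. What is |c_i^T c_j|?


Inner product: -2*3 + 2*0 + 3*-1 + 2*-1 + 2*2
Products: [-6, 0, -3, -2, 4]
Sum = -7.
|dot| = 7.

7


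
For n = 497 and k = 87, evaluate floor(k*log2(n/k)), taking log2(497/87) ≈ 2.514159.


log2(n/k) = log2(497/87) ≈ 2.514159.
k*log2(n/k) ≈ 87*2.514159 = 218.731833.
floor(218.731833) = 218.

218


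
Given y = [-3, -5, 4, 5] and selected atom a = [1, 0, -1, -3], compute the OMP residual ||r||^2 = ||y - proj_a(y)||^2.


a^T a = 11.
a^T y = -22.
coeff = -22/11 = -2.
||r||^2 = 31.

31


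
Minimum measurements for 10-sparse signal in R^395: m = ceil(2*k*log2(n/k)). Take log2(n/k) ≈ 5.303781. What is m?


log2(n/k) = log2(395/10) ≈ 5.303781.
2*k*log2(n/k) ≈ 2*10*5.303781 = 106.07562.
m = ceil(106.07562) = 107.

107


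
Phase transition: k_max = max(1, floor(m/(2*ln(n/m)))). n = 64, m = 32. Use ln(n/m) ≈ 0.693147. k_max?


n/m = 64/32 = 2.
ln(n/m) ≈ 0.693147.
2*ln(n/m) ≈ 1.386294.
m/(2*ln(n/m)) ≈ 32/1.386294 ≈ 23.0831.
floor = 23.
k_max = max(1, 23) = 23.

23


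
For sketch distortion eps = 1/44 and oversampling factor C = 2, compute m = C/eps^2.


1/eps = 44.
(1/eps)^2 = 1936.
m = 2*1936 = 3872.

3872


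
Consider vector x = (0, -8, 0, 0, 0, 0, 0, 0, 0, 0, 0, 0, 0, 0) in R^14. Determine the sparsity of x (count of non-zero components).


Non-zero positions: [1].
Sparsity = 1.

1


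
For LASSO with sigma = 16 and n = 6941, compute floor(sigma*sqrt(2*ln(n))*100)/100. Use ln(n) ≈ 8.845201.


ln(6941) ≈ 8.845201.
2*ln(n) ≈ 17.690402.
sqrt(2*ln(n)) ≈ sqrt(17.690402) ≈ 4.205996.
lambda ≈ 16*4.205996 = 67.295936.
floor(lambda*100)/100 = 67.29.

67.29


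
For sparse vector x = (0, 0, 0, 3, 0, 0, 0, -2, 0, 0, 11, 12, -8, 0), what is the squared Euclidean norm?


Non-zero entries: [(3, 3), (7, -2), (10, 11), (11, 12), (12, -8)]
Squares: [9, 4, 121, 144, 64]
||x||_2^2 = sum = 342.

342


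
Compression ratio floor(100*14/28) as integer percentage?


100*m/n = 100*14/28 ≈ 50.0.
floor = 50.

50


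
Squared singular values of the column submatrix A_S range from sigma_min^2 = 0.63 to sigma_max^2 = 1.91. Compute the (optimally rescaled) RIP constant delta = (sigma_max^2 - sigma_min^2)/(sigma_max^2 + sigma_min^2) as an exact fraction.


lambda_max - lambda_min = 1.91 - 0.63 = 1.28.
lambda_max + lambda_min = 1.91 + 0.63 = 2.54.
delta = 1.28/2.54 = 128/254 = 64/127.

64/127


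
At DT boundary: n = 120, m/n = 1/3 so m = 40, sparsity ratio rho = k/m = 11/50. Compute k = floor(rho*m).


m = 1/3*120 = 40.
rho = 11/50.
rho*m = 11/50*40 = 8.8.
k = floor(8.8) = 8.

8


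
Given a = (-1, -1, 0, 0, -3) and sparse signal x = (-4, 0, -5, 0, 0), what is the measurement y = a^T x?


Non-zero terms: ['-1*-4', '0*-5']
Products: [4, 0]
y = sum = 4.

4


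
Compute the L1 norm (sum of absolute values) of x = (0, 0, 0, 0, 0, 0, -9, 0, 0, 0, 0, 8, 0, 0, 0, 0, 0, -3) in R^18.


Non-zero entries: [(6, -9), (11, 8), (17, -3)]
Absolute values: [9, 8, 3]
||x||_1 = sum = 20.

20


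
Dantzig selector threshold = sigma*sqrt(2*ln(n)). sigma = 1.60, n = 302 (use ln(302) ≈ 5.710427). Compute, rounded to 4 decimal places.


ln(302) ≈ 5.710427.
2*ln(n) ≈ 11.420854.
sqrt(2*ln(n)) ≈ sqrt(11.420854) ≈ 3.379475.
threshold ≈ 1.60*3.379475 = 5.40716 ≈ 5.4072.

5.4072


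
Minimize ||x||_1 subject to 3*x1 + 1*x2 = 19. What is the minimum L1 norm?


Axis intercepts:
  x1 = 19/3, x2 = 0: L1 = 19/3
  x1 = 0, x2 = 19: L1 = 19
x* = (19/3, 0)
||x*||_1 = 19/3.

19/3


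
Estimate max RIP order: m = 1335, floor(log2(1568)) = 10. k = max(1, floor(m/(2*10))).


floor(log2(1568)) = 10.
2*10 = 20.
m/(2*floor(log2(n))) = 1335/20 ≈ 66.75.
floor = 66.
k = max(1, 66) = 66.

66


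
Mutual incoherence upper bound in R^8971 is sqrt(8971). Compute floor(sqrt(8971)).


94^2 = 8836 <= 8971 < 9025 = 95^2, so 94 <= sqrt(8971) < 95.
floor(sqrt(8971)) = 94.

94


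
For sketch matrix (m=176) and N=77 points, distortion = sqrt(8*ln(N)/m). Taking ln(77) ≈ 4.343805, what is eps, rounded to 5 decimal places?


ln(77) ≈ 4.343805.
8*ln(N)/m ≈ 8*4.343805/176 ≈ 0.19744568.
eps = sqrt(0.19744568) ≈ 0.4443486 ≈ 0.44435.

0.44435


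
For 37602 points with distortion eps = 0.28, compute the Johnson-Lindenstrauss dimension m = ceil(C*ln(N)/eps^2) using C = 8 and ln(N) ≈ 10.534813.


ln(37602) ≈ 10.534813.
eps^2 = 0.28^2 = 0.0784.
C*ln(N)/eps^2 ≈ 8*10.534813/0.0784 ≈ 1074.9809.
m = ceil(1074.9809) = 1075.

1075


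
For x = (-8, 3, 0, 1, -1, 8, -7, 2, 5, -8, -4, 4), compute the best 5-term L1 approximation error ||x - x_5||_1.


Sorted |x_i| descending: [8, 8, 8, 7, 5, 4, 4, 3, 2, 1, 1, 0]
Keep top 5: [8, 8, 8, 7, 5]
Tail entries: [4, 4, 3, 2, 1, 1, 0]
L1 error = sum of tail = 15.

15


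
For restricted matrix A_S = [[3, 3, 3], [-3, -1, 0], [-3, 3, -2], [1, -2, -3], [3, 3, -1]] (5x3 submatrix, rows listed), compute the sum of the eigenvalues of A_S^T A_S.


Sum of eigenvalues of A_S^T A_S = trace(A_S^T A_S) = sum of squared column norms of A_S.
A_S^T A_S diagonal: [37, 32, 23].
trace = 37 + 32 + 23 = 92.

92


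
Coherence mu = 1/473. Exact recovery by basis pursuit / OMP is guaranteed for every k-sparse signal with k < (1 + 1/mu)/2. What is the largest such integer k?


1/mu = 473.
1 + 1/mu = 474.
(1 + 1/mu)/2 = 237 is an integer and the inequality is strict, so k_max = 237 - 1 = 236.

236


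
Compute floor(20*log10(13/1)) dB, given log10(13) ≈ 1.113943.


||x||/||e|| = 13/1 = 13.
log10(13) ≈ 1.113943.
20*log10(||x||/||e||) ≈ 20*1.113943 = 22.27886.
floor(22.27886) = 22.

22


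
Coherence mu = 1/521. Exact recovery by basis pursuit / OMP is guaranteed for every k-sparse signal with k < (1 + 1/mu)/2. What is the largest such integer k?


1/mu = 521.
1 + 1/mu = 522.
(1 + 1/mu)/2 = 261 is an integer and the inequality is strict, so k_max = 261 - 1 = 260.

260


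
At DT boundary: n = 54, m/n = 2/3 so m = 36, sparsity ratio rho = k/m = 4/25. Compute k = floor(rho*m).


m = 2/3*54 = 36.
rho = 4/25.
rho*m = 4/25*36 = 5.76.
k = floor(5.76) = 5.

5


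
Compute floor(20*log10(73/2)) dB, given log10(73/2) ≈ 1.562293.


||x||/||e|| = 73/2.
log10(73/2) ≈ 1.562293.
20*log10(||x||/||e||) ≈ 20*1.562293 = 31.24586.
floor(31.24586) = 31.

31


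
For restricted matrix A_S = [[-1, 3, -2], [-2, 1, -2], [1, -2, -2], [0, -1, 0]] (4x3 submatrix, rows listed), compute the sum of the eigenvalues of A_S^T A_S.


Sum of eigenvalues of A_S^T A_S = trace(A_S^T A_S) = sum of squared column norms of A_S.
A_S^T A_S diagonal: [6, 15, 12].
trace = 6 + 15 + 12 = 33.

33


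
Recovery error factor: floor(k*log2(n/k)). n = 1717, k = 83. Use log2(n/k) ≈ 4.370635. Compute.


log2(n/k) = log2(1717/83) ≈ 4.370635.
k*log2(n/k) ≈ 83*4.370635 = 362.762705.
floor(362.762705) = 362.

362


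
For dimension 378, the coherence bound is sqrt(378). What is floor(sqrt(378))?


19^2 = 361 <= 378 < 400 = 20^2, so 19 <= sqrt(378) < 20.
floor(sqrt(378)) = 19.

19


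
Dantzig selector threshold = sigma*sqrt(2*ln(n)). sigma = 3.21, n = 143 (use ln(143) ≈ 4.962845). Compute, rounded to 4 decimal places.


ln(143) ≈ 4.962845.
2*ln(n) ≈ 9.92569.
sqrt(2*ln(n)) ≈ sqrt(9.92569) ≈ 3.150506.
threshold ≈ 3.21*3.150506 = 10.11312426 ≈ 10.1131.

10.1131


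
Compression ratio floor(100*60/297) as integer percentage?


100*m/n = 100*60/297 ≈ 20.202.
floor = 20.

20


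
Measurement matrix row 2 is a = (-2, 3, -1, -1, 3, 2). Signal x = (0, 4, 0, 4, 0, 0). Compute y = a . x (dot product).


Non-zero terms: ['3*4', '-1*4']
Products: [12, -4]
y = sum = 8.

8


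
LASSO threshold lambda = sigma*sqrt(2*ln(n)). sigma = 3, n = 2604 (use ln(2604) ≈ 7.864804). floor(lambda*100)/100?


ln(2604) ≈ 7.864804.
2*ln(n) ≈ 15.729608.
sqrt(2*ln(n)) ≈ sqrt(15.729608) ≈ 3.966057.
lambda ≈ 3*3.966057 = 11.898171.
floor(lambda*100)/100 = 11.89.

11.89


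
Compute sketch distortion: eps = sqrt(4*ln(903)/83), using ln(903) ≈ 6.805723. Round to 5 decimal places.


ln(903) ≈ 6.805723.
4*ln(N)/m ≈ 4*6.805723/83 ≈ 0.32798665.
eps = sqrt(0.32798665) ≈ 0.5727012 ≈ 0.57270.

0.57270


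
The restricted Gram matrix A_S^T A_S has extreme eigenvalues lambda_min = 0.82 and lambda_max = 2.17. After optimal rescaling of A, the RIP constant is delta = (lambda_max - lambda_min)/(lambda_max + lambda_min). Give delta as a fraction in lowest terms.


lambda_max - lambda_min = 2.17 - 0.82 = 1.35.
lambda_max + lambda_min = 2.17 + 0.82 = 2.99.
delta = 1.35/2.99 = 135/299.

135/299


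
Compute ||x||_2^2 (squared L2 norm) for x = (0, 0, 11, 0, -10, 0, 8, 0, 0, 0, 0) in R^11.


Non-zero entries: [(2, 11), (4, -10), (6, 8)]
Squares: [121, 100, 64]
||x||_2^2 = sum = 285.

285


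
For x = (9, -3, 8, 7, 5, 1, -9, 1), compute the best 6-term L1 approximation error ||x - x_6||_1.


Sorted |x_i| descending: [9, 9, 8, 7, 5, 3, 1, 1]
Keep top 6: [9, 9, 8, 7, 5, 3]
Tail entries: [1, 1]
L1 error = sum of tail = 2.

2


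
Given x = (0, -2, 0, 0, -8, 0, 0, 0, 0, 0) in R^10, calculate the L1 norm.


Non-zero entries: [(1, -2), (4, -8)]
Absolute values: [2, 8]
||x||_1 = sum = 10.

10


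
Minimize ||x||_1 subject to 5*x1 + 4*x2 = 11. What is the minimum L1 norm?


Axis intercepts:
  x1 = 11/5, x2 = 0: L1 = 11/5
  x1 = 0, x2 = 11/4: L1 = 11/4
x* = (11/5, 0)
||x*||_1 = 11/5.

11/5


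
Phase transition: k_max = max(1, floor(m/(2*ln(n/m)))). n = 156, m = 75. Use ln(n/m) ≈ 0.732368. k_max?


n/m = 156/75 = 52/25.
ln(n/m) ≈ 0.732368.
2*ln(n/m) ≈ 1.464736.
m/(2*ln(n/m)) ≈ 75/1.464736 ≈ 51.2038.
floor = 51.
k_max = max(1, 51) = 51.

51


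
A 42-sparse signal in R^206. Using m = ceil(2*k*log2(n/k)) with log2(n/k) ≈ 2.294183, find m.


log2(n/k) = log2(206/42) ≈ 2.294183.
2*k*log2(n/k) ≈ 2*42*2.294183 = 192.711372.
m = ceil(192.711372) = 193.

193


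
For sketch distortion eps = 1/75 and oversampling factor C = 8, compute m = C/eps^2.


1/eps = 75.
(1/eps)^2 = 5625.
m = 8*5625 = 45000.

45000


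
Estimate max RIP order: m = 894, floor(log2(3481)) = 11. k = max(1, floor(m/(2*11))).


floor(log2(3481)) = 11.
2*11 = 22.
m/(2*floor(log2(n))) = 894/22 ≈ 40.6364.
floor = 40.
k = max(1, 40) = 40.

40


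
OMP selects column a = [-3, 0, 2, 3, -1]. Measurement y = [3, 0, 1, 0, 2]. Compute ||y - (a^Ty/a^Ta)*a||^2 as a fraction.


a^T a = 23.
a^T y = -9.
coeff = -9/23 = -9/23.
||r||^2 = 241/23.

241/23


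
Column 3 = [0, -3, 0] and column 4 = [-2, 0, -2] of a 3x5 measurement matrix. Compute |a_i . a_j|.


Inner product: 0*-2 + -3*0 + 0*-2
Products: [0, 0, 0]
Sum = 0.
|dot| = 0.

0


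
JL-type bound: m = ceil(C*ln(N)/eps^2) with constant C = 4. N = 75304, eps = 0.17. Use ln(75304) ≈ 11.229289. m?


ln(75304) ≈ 11.229289.
eps^2 = 0.17^2 = 0.0289.
C*ln(N)/eps^2 ≈ 4*11.229289/0.0289 ≈ 1554.2269.
m = ceil(1554.2269) = 1555.

1555


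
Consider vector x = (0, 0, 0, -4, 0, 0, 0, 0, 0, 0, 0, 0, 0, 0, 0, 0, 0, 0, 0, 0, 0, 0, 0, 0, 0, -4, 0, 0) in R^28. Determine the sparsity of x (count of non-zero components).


Non-zero positions: [3, 25].
Sparsity = 2.

2


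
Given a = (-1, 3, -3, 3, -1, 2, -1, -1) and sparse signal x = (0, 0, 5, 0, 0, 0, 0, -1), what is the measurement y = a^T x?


Non-zero terms: ['-3*5', '-1*-1']
Products: [-15, 1]
y = sum = -14.

-14


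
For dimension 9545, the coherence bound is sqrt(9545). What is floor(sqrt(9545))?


97^2 = 9409 <= 9545 < 9604 = 98^2, so 97 <= sqrt(9545) < 98.
floor(sqrt(9545)) = 97.

97


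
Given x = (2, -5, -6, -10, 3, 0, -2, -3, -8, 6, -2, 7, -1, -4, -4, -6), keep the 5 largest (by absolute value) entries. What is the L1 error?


Sorted |x_i| descending: [10, 8, 7, 6, 6, 6, 5, 4, 4, 3, 3, 2, 2, 2, 1, 0]
Keep top 5: [10, 8, 7, 6, 6]
Tail entries: [6, 5, 4, 4, 3, 3, 2, 2, 2, 1, 0]
L1 error = sum of tail = 32.

32


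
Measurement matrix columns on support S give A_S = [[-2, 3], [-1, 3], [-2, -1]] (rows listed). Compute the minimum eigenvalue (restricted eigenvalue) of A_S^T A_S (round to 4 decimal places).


A_S^T A_S = [[9, -7], [-7, 19]].
trace = 28.
det = 122.
disc = trace^2 - 4*det = 784 - 4*122 = 296.
sqrt(296) ≈ 17.204651.
lam_min = (28 - sqrt(296))/2 ≈ (28 - 17.204651)/2 = 5.3976745 ≈ 5.3977.

5.3977


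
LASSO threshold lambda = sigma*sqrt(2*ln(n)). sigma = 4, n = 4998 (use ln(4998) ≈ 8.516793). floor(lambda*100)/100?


ln(4998) ≈ 8.516793.
2*ln(n) ≈ 17.033586.
sqrt(2*ln(n)) ≈ sqrt(17.033586) ≈ 4.127177.
lambda ≈ 4*4.127177 = 16.508708.
floor(lambda*100)/100 = 16.50.

16.50


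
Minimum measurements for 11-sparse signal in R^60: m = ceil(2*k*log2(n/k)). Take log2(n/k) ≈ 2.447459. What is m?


log2(n/k) = log2(60/11) ≈ 2.447459.
2*k*log2(n/k) ≈ 2*11*2.447459 = 53.844098.
m = ceil(53.844098) = 54.

54


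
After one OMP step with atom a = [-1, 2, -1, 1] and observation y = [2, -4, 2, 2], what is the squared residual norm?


a^T a = 7.
a^T y = -10.
coeff = -10/7 = -10/7.
||r||^2 = 96/7.

96/7


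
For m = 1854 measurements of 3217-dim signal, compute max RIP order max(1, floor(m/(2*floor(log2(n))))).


floor(log2(3217)) = 11.
2*11 = 22.
m/(2*floor(log2(n))) = 1854/22 ≈ 84.2727.
floor = 84.
k = max(1, 84) = 84.

84


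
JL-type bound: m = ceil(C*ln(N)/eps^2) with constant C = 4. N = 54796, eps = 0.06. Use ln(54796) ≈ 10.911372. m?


ln(54796) ≈ 10.911372.
eps^2 = 0.06^2 = 0.0036.
C*ln(N)/eps^2 ≈ 4*10.911372/0.0036 ≈ 12123.7467.
m = ceil(12123.7467) = 12124.

12124


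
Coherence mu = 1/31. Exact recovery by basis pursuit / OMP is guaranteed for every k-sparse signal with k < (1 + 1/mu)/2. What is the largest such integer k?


1/mu = 31.
1 + 1/mu = 32.
(1 + 1/mu)/2 = 16 is an integer and the inequality is strict, so k_max = 16 - 1 = 15.

15


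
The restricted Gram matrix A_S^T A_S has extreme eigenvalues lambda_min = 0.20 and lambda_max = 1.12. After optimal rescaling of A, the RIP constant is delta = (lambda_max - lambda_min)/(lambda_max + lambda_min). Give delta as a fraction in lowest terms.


lambda_max - lambda_min = 1.12 - 0.20 = 0.92.
lambda_max + lambda_min = 1.12 + 0.20 = 1.32.
delta = 0.92/1.32 = 92/132 = 23/33.

23/33


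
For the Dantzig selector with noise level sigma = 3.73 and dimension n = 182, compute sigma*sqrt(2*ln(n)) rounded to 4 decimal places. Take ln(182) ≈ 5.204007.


ln(182) ≈ 5.204007.
2*ln(n) ≈ 10.408014.
sqrt(2*ln(n)) ≈ sqrt(10.408014) ≈ 3.226145.
threshold ≈ 3.73*3.226145 = 12.03352085 ≈ 12.0335.

12.0335


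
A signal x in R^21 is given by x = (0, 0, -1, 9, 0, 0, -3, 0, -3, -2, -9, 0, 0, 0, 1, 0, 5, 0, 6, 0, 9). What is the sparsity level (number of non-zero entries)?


Non-zero positions: [2, 3, 6, 8, 9, 10, 14, 16, 18, 20].
Sparsity = 10.

10
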